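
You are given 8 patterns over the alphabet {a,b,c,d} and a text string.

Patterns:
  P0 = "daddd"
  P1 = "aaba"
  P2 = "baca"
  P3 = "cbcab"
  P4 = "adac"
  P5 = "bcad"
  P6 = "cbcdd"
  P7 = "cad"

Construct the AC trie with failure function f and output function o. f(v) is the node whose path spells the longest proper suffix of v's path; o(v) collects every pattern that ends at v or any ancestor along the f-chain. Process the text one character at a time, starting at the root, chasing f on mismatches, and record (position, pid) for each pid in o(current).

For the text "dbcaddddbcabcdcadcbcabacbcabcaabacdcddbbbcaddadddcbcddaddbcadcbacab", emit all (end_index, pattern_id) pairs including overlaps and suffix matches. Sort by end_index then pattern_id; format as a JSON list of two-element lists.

Build:
Trie nodes:
  n0 'ε': a→6 b→10 c→14 d→1
  n1 'd': a→2
  n2 'da': d→3
  n3 'dad': d→4
  n4 'dadd': d→5
  n5 'daddd': ·  [P0 ends]
  n6 'a': a→7 d→19
  n7 'aa': b→8
  n8 'aab': a→9
  n9 'aaba': ·  [P1 ends]
  n10 'b': a→11 c→22
  n11 'ba': c→12
  n12 'bac': a→13
  n13 'baca': ·  [P2 ends]
  n14 'c': a→27 b→15
  n15 'cb': c→16
  n16 'cbc': a→17 d→25
  n17 'cbca': b→18
  n18 'cbcab': ·  [P3 ends]
  n19 'ad': a→20
  n20 'ada': c→21
  n21 'adac': ·  [P4 ends]
  n22 'bc': a→23
  n23 'bca': d→24
  n24 'bcad': ·  [P5 ends]
  n25 'cbcd': d→26
  n26 'cbcdd': ·  [P6 ends]
  n27 'ca': d→28
  n28 'cad': ·  [P7 ends]

BFS fail/out derivation:
  fail(1) 'd': from fail(0)=0 chase 'd': 0 ⇒ 0;  out=∅∪out(0)=∅
  fail(6) 'a': from fail(0)=0 chase 'a': 0 ⇒ 0;  out=∅∪out(0)=∅
  fail(10) 'b': from fail(0)=0 chase 'b': 0 ⇒ 0;  out=∅∪out(0)=∅
  fail(14) 'c': from fail(0)=0 chase 'c': 0 ⇒ 0;  out=∅∪out(0)=∅
  fail(2) 'da': from fail(1)=0 chase 'a': 0 ⇒ 6;  out=∅∪out(6)=∅
  fail(7) 'aa': from fail(6)=0 chase 'a': 0 ⇒ 6;  out=∅∪out(6)=∅
  fail(11) 'ba': from fail(10)=0 chase 'a': 0 ⇒ 6;  out=∅∪out(6)=∅
  fail(15) 'cb': from fail(14)=0 chase 'b': 0 ⇒ 10;  out=∅∪out(10)=∅
  fail(19) 'ad': from fail(6)=0 chase 'd': 0 ⇒ 1;  out=∅∪out(1)=∅
  fail(22) 'bc': from fail(10)=0 chase 'c': 0 ⇒ 14;  out=∅∪out(14)=∅
  fail(27) 'ca': from fail(14)=0 chase 'a': 0 ⇒ 6;  out=∅∪out(6)=∅
  fail(3) 'dad': from fail(2)=6 chase 'd': 6 ⇒ 19;  out=∅∪out(19)=∅
  fail(8) 'aab': from fail(7)=6 chase 'b': 6→0 ⇒ 10;  out=∅∪out(10)=∅
  fail(12) 'bac': from fail(11)=6 chase 'c': 6→0 ⇒ 14;  out=∅∪out(14)=∅
  fail(16) 'cbc': from fail(15)=10 chase 'c': 10 ⇒ 22;  out=∅∪out(22)=∅
  fail(20) 'ada': from fail(19)=1 chase 'a': 1 ⇒ 2;  out=∅∪out(2)=∅
  fail(23) 'bca': from fail(22)=14 chase 'a': 14 ⇒ 27;  out=∅∪out(27)=∅
  fail(28) 'cad': from fail(27)=6 chase 'd': 6 ⇒ 19;  out={7}∪out(19)={7}
  fail(4) 'dadd': from fail(3)=19 chase 'd': 19→1→0 ⇒ 1;  out=∅∪out(1)=∅
  fail(9) 'aaba': from fail(8)=10 chase 'a': 10 ⇒ 11;  out={1}∪out(11)={1}
  fail(13) 'baca': from fail(12)=14 chase 'a': 14 ⇒ 27;  out={2}∪out(27)={2}
  fail(17) 'cbca': from fail(16)=22 chase 'a': 22 ⇒ 23;  out=∅∪out(23)=∅
  fail(21) 'adac': from fail(20)=2 chase 'c': 2→6→0 ⇒ 14;  out={4}∪out(14)={4}
  fail(24) 'bcad': from fail(23)=27 chase 'd': 27 ⇒ 28;  out={5}∪out(28)={5,7}
  fail(25) 'cbcd': from fail(16)=22 chase 'd': 22→14→0 ⇒ 1;  out=∅∪out(1)=∅
  fail(5) 'daddd': from fail(4)=1 chase 'd': 1→0 ⇒ 1;  out={0}∪out(1)={0}
  fail(18) 'cbcab': from fail(17)=23 chase 'b': 23→27→6→0 ⇒ 10;  out={3}∪out(10)={3}
  fail(26) 'cbcdd': from fail(25)=1 chase 'd': 1→0 ⇒ 1;  out={6}∪out(1)={6}

Run:
pos 0 'd': at 1
pos 1 'b': at 10 ·f
pos 2 'c': at 22
pos 3 'a': at 23
pos 4 'd': at 24  → match P5@[1:4],P7@[2:4]
pos 5 'd': at 1 ·f
pos 6 'd': at 1 ·f
pos 7 'd': at 1 ·f
pos 8 'b': at 10 ·f
pos 9 'c': at 22
pos 10 'a': at 23
pos 11 'b': at 10 ·f
pos 12 'c': at 22
pos 13 'd': at 1 ·f
pos 14 'c': at 14 ·f
pos 15 'a': at 27
pos 16 'd': at 28  → match P7@[14:16]
pos 17 'c': at 14 ·f
pos 18 'b': at 15
pos 19 'c': at 16
pos 20 'a': at 17
pos 21 'b': at 18  → match P3@[17:21]
pos 22 'a': at 11 ·f
pos 23 'c': at 12
pos 24 'b': at 15 ·f
pos 25 'c': at 16
pos 26 'a': at 17
pos 27 'b': at 18  → match P3@[23:27]
pos 28 'c': at 22 ·f
pos 29 'a': at 23
pos 30 'a': at 7 ·f
pos 31 'b': at 8
pos 32 'a': at 9  → match P1@[29:32]
pos 33 'c': at 12 ·f
pos 34 'd': at 1 ·f
pos 35 'c': at 14 ·f
pos 36 'd': at 1 ·f
pos 37 'd': at 1 ·f
pos 38 'b': at 10 ·f
pos 39 'b': at 10 ·f
pos 40 'b': at 10 ·f
pos 41 'c': at 22
pos 42 'a': at 23
pos 43 'd': at 24  → match P5@[40:43],P7@[41:43]
pos 44 'd': at 1 ·f
pos 45 'a': at 2
pos 46 'd': at 3
pos 47 'd': at 4
pos 48 'd': at 5  → match P0@[44:48]
pos 49 'c': at 14 ·f
pos 50 'b': at 15
pos 51 'c': at 16
pos 52 'd': at 25
pos 53 'd': at 26  → match P6@[49:53]
pos 54 'a': at 2 ·f
pos 55 'd': at 3
pos 56 'd': at 4
pos 57 'b': at 10 ·f
pos 58 'c': at 22
pos 59 'a': at 23
pos 60 'd': at 24  → match P5@[57:60],P7@[58:60]
pos 61 'c': at 14 ·f
pos 62 'b': at 15
pos 63 'a': at 11 ·f
pos 64 'c': at 12
pos 65 'a': at 13  → match P2@[62:65]
pos 66 'b': at 10 ·f

Result: [[4,5],[4,7],[16,7],[21,3],[27,3],[32,1],[43,5],[43,7],[48,0],[53,6],[60,5],[60,7],[65,2]]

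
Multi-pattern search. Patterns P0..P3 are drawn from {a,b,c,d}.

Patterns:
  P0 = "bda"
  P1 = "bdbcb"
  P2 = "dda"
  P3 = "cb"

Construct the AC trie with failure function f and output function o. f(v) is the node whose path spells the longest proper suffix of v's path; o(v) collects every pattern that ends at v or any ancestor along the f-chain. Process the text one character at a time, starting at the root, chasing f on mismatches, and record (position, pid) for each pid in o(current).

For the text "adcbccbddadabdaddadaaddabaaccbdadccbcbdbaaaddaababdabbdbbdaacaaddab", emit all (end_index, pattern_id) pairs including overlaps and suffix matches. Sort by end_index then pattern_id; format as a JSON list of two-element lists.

Construct AC machine:
Trie (insert patterns):
  n0 'ε': b→1 c→10 d→7
  n1 'b': d→2
  n2 'bd': a→3 b→4
  n3 'bda': ·  [P0 ends]
  n4 'bdb': c→5
  n5 'bdbc': b→6
  n6 'bdbcb': ·  [P1 ends]
  n7 'd': d→8
  n8 'dd': a→9
  n9 'dda': ·  [P2 ends]
  n10 'c': b→11
  n11 'cb': ·  [P3 ends]

BFS fail/out derivation:
  fail(1) 'b': from fail(0)=0 chase 'b': 0 ⇒ 0;  out=∅∪out(0)=∅
  fail(7) 'd': from fail(0)=0 chase 'd': 0 ⇒ 0;  out=∅∪out(0)=∅
  fail(10) 'c': from fail(0)=0 chase 'c': 0 ⇒ 0;  out=∅∪out(0)=∅
  fail(2) 'bd': from fail(1)=0 chase 'd': 0 ⇒ 7;  out=∅∪out(7)=∅
  fail(8) 'dd': from fail(7)=0 chase 'd': 0 ⇒ 7;  out=∅∪out(7)=∅
  fail(11) 'cb': from fail(10)=0 chase 'b': 0 ⇒ 1;  out={3}∪out(1)={3}
  fail(3) 'bda': from fail(2)=7 chase 'a': 7→0 ⇒ 0;  out={0}∪out(0)={0}
  fail(4) 'bdb': from fail(2)=7 chase 'b': 7→0 ⇒ 1;  out=∅∪out(1)=∅
  fail(9) 'dda': from fail(8)=7 chase 'a': 7→0 ⇒ 0;  out={2}∪out(0)={2}
  fail(5) 'bdbc': from fail(4)=1 chase 'c': 1→0 ⇒ 10;  out=∅∪out(10)=∅
  fail(6) 'bdbcb': from fail(5)=10 chase 'b': 10 ⇒ 11;  out={1}∪out(11)={1,3}

Scan:
i=0 'a': node 0→0
i=1 'd': node 0→7
i=2 'c': node 7→10 (fail-walked)
i=3 'b': node 10→11  ** P3@[2:3]
i=4 'c': node 11→10 (fail-walked)
i=5 'c': node 10→10 (fail-walked)
i=6 'b': node 10→11  ** P3@[5:6]
i=7 'd': node 11→2 (fail-walked)
i=8 'd': node 2→8 (fail-walked)
i=9 'a': node 8→9  ** P2@[7:9]
i=10 'd': node 9→7 (fail-walked)
i=11 'a': node 7→0 (fail-walked)
i=12 'b': node 0→1
i=13 'd': node 1→2
i=14 'a': node 2→3  ** P0@[12:14]
i=15 'd': node 3→7 (fail-walked)
i=16 'd': node 7→8
i=17 'a': node 8→9  ** P2@[15:17]
i=18 'd': node 9→7 (fail-walked)
i=19 'a': node 7→0 (fail-walked)
i=20 'a': node 0→0
i=21 'd': node 0→7
i=22 'd': node 7→8
i=23 'a': node 8→9  ** P2@[21:23]
i=24 'b': node 9→1 (fail-walked)
i=25 'a': node 1→0 (fail-walked)
i=26 'a': node 0→0
i=27 'c': node 0→10
i=28 'c': node 10→10 (fail-walked)
i=29 'b': node 10→11  ** P3@[28:29]
i=30 'd': node 11→2 (fail-walked)
i=31 'a': node 2→3  ** P0@[29:31]
i=32 'd': node 3→7 (fail-walked)
i=33 'c': node 7→10 (fail-walked)
i=34 'c': node 10→10 (fail-walked)
i=35 'b': node 10→11  ** P3@[34:35]
i=36 'c': node 11→10 (fail-walked)
i=37 'b': node 10→11  ** P3@[36:37]
i=38 'd': node 11→2 (fail-walked)
i=39 'b': node 2→4
i=40 'a': node 4→0 (fail-walked)
i=41 'a': node 0→0
i=42 'a': node 0→0
i=43 'd': node 0→7
i=44 'd': node 7→8
i=45 'a': node 8→9  ** P2@[43:45]
i=46 'a': node 9→0 (fail-walked)
i=47 'b': node 0→1
i=48 'a': node 1→0 (fail-walked)
i=49 'b': node 0→1
i=50 'd': node 1→2
i=51 'a': node 2→3  ** P0@[49:51]
i=52 'b': node 3→1 (fail-walked)
i=53 'b': node 1→1 (fail-walked)
i=54 'd': node 1→2
i=55 'b': node 2→4
i=56 'b': node 4→1 (fail-walked)
i=57 'd': node 1→2
i=58 'a': node 2→3  ** P0@[56:58]
i=59 'a': node 3→0 (fail-walked)
i=60 'c': node 0→10
i=61 'a': node 10→0 (fail-walked)
i=62 'a': node 0→0
i=63 'd': node 0→7
i=64 'd': node 7→8
i=65 'a': node 8→9  ** P2@[63:65]
i=66 'b': node 9→1 (fail-walked)

Matches: [[3,3],[6,3],[9,2],[14,0],[17,2],[23,2],[29,3],[31,0],[35,3],[37,3],[45,2],[51,0],[58,0],[65,2]]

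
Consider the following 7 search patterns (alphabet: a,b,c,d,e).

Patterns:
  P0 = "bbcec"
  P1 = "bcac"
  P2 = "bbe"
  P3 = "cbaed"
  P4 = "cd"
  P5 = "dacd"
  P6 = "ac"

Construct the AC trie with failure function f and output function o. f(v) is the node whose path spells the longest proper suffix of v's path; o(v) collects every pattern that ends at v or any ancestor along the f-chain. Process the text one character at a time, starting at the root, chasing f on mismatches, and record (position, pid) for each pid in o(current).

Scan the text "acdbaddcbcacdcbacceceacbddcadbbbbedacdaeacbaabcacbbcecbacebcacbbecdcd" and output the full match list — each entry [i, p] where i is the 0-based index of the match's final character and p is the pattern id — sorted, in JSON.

Construct AC machine:
Trie (insert patterns):
  0='ε' goto a→20 b→1 c→10 d→16
  1='b' goto b→2 c→6
  2='bb' goto c→3 e→9
  3='bbc' goto e→4
  4='bbce' goto c→5
  5='bbcec' goto ·  [P0 ends]
  6='bc' goto a→7
  7='bca' goto c→8
  8='bcac' goto ·  [P1 ends]
  9='bbe' goto ·  [P2 ends]
  10='c' goto b→11 d→15
  11='cb' goto a→12
  12='cba' goto e→13
  13='cbae' goto d→14
  14='cbaed' goto ·  [P3 ends]
  15='cd' goto ·  [P4 ends]
  16='d' goto a→17
  17='da' goto c→18
  18='dac' goto d→19
  19='dacd' goto ·  [P5 ends]
  20='a' goto c→21
  21='ac' goto ·  [P6 ends]

BFS fail/out derivation:
  n1('b'): parent n0 fail=0; on 'b' 0 → fail=0;  out ∅∪∅=∅
  n10('c'): parent n0 fail=0; on 'c' 0 → fail=0;  out ∅∪∅=∅
  n16('d'): parent n0 fail=0; on 'd' 0 → fail=0;  out ∅∪∅=∅
  n20('a'): parent n0 fail=0; on 'a' 0 → fail=0;  out ∅∪∅=∅
  n2('bb'): parent n1 fail=0; on 'b' 0 → fail=1;  out ∅∪∅=∅
  n6('bc'): parent n1 fail=0; on 'c' 0 → fail=10;  out ∅∪∅=∅
  n11('cb'): parent n10 fail=0; on 'b' 0 → fail=1;  out ∅∪∅=∅
  n15('cd'): parent n10 fail=0; on 'd' 0 → fail=16;  out {4}∪∅={4}
  n17('da'): parent n16 fail=0; on 'a' 0 → fail=20;  out ∅∪∅=∅
  n21('ac'): parent n20 fail=0; on 'c' 0 → fail=10;  out {6}∪∅={6}
  n3('bbc'): parent n2 fail=1; on 'c' 1 → fail=6;  out ∅∪∅=∅
  n7('bca'): parent n6 fail=10; on 'a' 10→0 → fail=20;  out ∅∪∅=∅
  n9('bbe'): parent n2 fail=1; on 'e' 1→0 → fail=0;  out {2}∪∅={2}
  n12('cba'): parent n11 fail=1; on 'a' 1→0 → fail=20;  out ∅∪∅=∅
  n18('dac'): parent n17 fail=20; on 'c' 20 → fail=21;  out ∅∪{6}={6}
  n4('bbce'): parent n3 fail=6; on 'e' 6→10→0 → fail=0;  out ∅∪∅=∅
  n8('bcac'): parent n7 fail=20; on 'c' 20 → fail=21;  out {1}∪{6}={1,6}
  n13('cbae'): parent n12 fail=20; on 'e' 20→0 → fail=0;  out ∅∪∅=∅
  n19('dacd'): parent n18 fail=21; on 'd' 21→10 → fail=15;  out {5}∪{4}={4,5}
  n5('bbcec'): parent n4 fail=0; on 'c' 0 → fail=10;  out {0}∪∅={0}
  n14('cbaed'): parent n13 fail=0; on 'd' 0 → fail=16;  out {3}∪∅={3}

Text stream:
[0] read 'a'  n0⇒n20
[1] read 'c'  n20⇒n21  → match P6@[0:1]
[2] read 'd'  n21⇒n15 (fail-walked)  → match P4@[1:2]
[3] read 'b'  n15⇒n1 (fail-walked)
[4] read 'a'  n1⇒n20 (fail-walked)
[5] read 'd'  n20⇒n16 (fail-walked)
[6] read 'd'  n16⇒n16 (fail-walked)
[7] read 'c'  n16⇒n10 (fail-walked)
[8] read 'b'  n10⇒n11
[9] read 'c'  n11⇒n6 (fail-walked)
[10] read 'a'  n6⇒n7
[11] read 'c'  n7⇒n8  → match P1@[8:11],P6@[10:11]
[12] read 'd'  n8⇒n15 (fail-walked)  → match P4@[11:12]
[13] read 'c'  n15⇒n10 (fail-walked)
[14] read 'b'  n10⇒n11
[15] read 'a'  n11⇒n12
[16] read 'c'  n12⇒n21 (fail-walked)  → match P6@[15:16]
[17] read 'c'  n21⇒n10 (fail-walked)
[18] read 'e'  n10⇒n0 (fail-walked)
[19] read 'c'  n0⇒n10
[20] read 'e'  n10⇒n0 (fail-walked)
[21] read 'a'  n0⇒n20
[22] read 'c'  n20⇒n21  → match P6@[21:22]
[23] read 'b'  n21⇒n11 (fail-walked)
[24] read 'd'  n11⇒n16 (fail-walked)
[25] read 'd'  n16⇒n16 (fail-walked)
[26] read 'c'  n16⇒n10 (fail-walked)
[27] read 'a'  n10⇒n20 (fail-walked)
[28] read 'd'  n20⇒n16 (fail-walked)
[29] read 'b'  n16⇒n1 (fail-walked)
[30] read 'b'  n1⇒n2
[31] read 'b'  n2⇒n2 (fail-walked)
[32] read 'b'  n2⇒n2 (fail-walked)
[33] read 'e'  n2⇒n9  → match P2@[31:33]
[34] read 'd'  n9⇒n16 (fail-walked)
[35] read 'a'  n16⇒n17
[36] read 'c'  n17⇒n18  → match P6@[35:36]
[37] read 'd'  n18⇒n19  → match P4@[36:37],P5@[34:37]
[38] read 'a'  n19⇒n17 (fail-walked)
[39] read 'e'  n17⇒n0 (fail-walked)
[40] read 'a'  n0⇒n20
[41] read 'c'  n20⇒n21  → match P6@[40:41]
[42] read 'b'  n21⇒n11 (fail-walked)
[43] read 'a'  n11⇒n12
[44] read 'a'  n12⇒n20 (fail-walked)
[45] read 'b'  n20⇒n1 (fail-walked)
[46] read 'c'  n1⇒n6
[47] read 'a'  n6⇒n7
[48] read 'c'  n7⇒n8  → match P1@[45:48],P6@[47:48]
[49] read 'b'  n8⇒n11 (fail-walked)
[50] read 'b'  n11⇒n2 (fail-walked)
[51] read 'c'  n2⇒n3
[52] read 'e'  n3⇒n4
[53] read 'c'  n4⇒n5  → match P0@[49:53]
[54] read 'b'  n5⇒n11 (fail-walked)
[55] read 'a'  n11⇒n12
[56] read 'c'  n12⇒n21 (fail-walked)  → match P6@[55:56]
[57] read 'e'  n21⇒n0 (fail-walked)
[58] read 'b'  n0⇒n1
[59] read 'c'  n1⇒n6
[60] read 'a'  n6⇒n7
[61] read 'c'  n7⇒n8  → match P1@[58:61],P6@[60:61]
[62] read 'b'  n8⇒n11 (fail-walked)
[63] read 'b'  n11⇒n2 (fail-walked)
[64] read 'e'  n2⇒n9  → match P2@[62:64]
[65] read 'c'  n9⇒n10 (fail-walked)
[66] read 'd'  n10⇒n15  → match P4@[65:66]
[67] read 'c'  n15⇒n10 (fail-walked)
[68] read 'd'  n10⇒n15  → match P4@[67:68]

Result: [[1,6],[2,4],[11,1],[11,6],[12,4],[16,6],[22,6],[33,2],[36,6],[37,4],[37,5],[41,6],[48,1],[48,6],[53,0],[56,6],[61,1],[61,6],[64,2],[66,4],[68,4]]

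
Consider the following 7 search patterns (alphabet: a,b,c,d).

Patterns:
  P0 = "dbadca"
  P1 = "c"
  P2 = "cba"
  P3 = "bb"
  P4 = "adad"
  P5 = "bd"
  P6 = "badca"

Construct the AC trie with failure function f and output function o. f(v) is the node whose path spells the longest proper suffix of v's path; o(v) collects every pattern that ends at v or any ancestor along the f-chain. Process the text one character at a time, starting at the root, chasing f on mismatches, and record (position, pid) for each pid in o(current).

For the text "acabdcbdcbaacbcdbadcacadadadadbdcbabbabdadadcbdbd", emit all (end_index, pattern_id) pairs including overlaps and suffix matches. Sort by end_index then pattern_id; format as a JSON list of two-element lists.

Construct AC machine:
Trie nodes:
  0='ε' goto a→12 b→10 c→7 d→1
  1='d' goto b→2
  2='db' goto a→3
  3='dba' goto d→4
  4='dbad' goto c→5
  5='dbadc' goto a→6
  6='dbadca' goto ·  [P0 ends]
  7='c' goto b→8  [P1 ends]
  8='cb' goto a→9
  9='cba' goto ·  [P2 ends]
  10='b' goto a→17 b→11 d→16
  11='bb' goto ·  [P3 ends]
  12='a' goto d→13
  13='ad' goto a→14
  14='ada' goto d→15
  15='adad' goto ·  [P4 ends]
  16='bd' goto ·  [P5 ends]
  17='ba' goto d→18
  18='bad' goto c→19
  19='badc' goto a→20
  20='badca' goto ·  [P6 ends]

BFS fail/out derivation:
  n1('d'): parent n0 fail=0; on 'd' 0 → fail=0;  out ∅∪∅=∅
  n7('c'): parent n0 fail=0; on 'c' 0 → fail=0;  out {1}∪∅={1}
  n10('b'): parent n0 fail=0; on 'b' 0 → fail=0;  out ∅∪∅=∅
  n12('a'): parent n0 fail=0; on 'a' 0 → fail=0;  out ∅∪∅=∅
  n2('db'): parent n1 fail=0; on 'b' 0 → fail=10;  out ∅∪∅=∅
  n8('cb'): parent n7 fail=0; on 'b' 0 → fail=10;  out ∅∪∅=∅
  n11('bb'): parent n10 fail=0; on 'b' 0 → fail=10;  out {3}∪∅={3}
  n13('ad'): parent n12 fail=0; on 'd' 0 → fail=1;  out ∅∪∅=∅
  n16('bd'): parent n10 fail=0; on 'd' 0 → fail=1;  out {5}∪∅={5}
  n17('ba'): parent n10 fail=0; on 'a' 0 → fail=12;  out ∅∪∅=∅
  n3('dba'): parent n2 fail=10; on 'a' 10 → fail=17;  out ∅∪∅=∅
  n9('cba'): parent n8 fail=10; on 'a' 10 → fail=17;  out {2}∪∅={2}
  n14('ada'): parent n13 fail=1; on 'a' 1→0 → fail=12;  out ∅∪∅=∅
  n18('bad'): parent n17 fail=12; on 'd' 12 → fail=13;  out ∅∪∅=∅
  n4('dbad'): parent n3 fail=17; on 'd' 17 → fail=18;  out ∅∪∅=∅
  n15('adad'): parent n14 fail=12; on 'd' 12 → fail=13;  out {4}∪∅={4}
  n19('badc'): parent n18 fail=13; on 'c' 13→1→0 → fail=7;  out ∅∪{1}={1}
  n5('dbadc'): parent n4 fail=18; on 'c' 18 → fail=19;  out ∅∪{1}={1}
  n20('badca'): parent n19 fail=7; on 'a' 7→0 → fail=12;  out {6}∪∅={6}
  n6('dbadca'): parent n5 fail=19; on 'a' 19 → fail=20;  out {0}∪{6}={0,6}

Run:
pos 0 'a': at 12
pos 1 'c': at 7 (fail-walked)  emit P1@[1:1]
pos 2 'a': at 12 (fail-walked)
pos 3 'b': at 10 (fail-walked)
pos 4 'd': at 16  emit P5@[3:4]
pos 5 'c': at 7 (fail-walked)  emit P1@[5:5]
pos 6 'b': at 8
pos 7 'd': at 16 (fail-walked)  emit P5@[6:7]
pos 8 'c': at 7 (fail-walked)  emit P1@[8:8]
pos 9 'b': at 8
pos 10 'a': at 9  emit P2@[8:10]
pos 11 'a': at 12 (fail-walked)
pos 12 'c': at 7 (fail-walked)  emit P1@[12:12]
pos 13 'b': at 8
pos 14 'c': at 7 (fail-walked)  emit P1@[14:14]
pos 15 'd': at 1 (fail-walked)
pos 16 'b': at 2
pos 17 'a': at 3
pos 18 'd': at 4
pos 19 'c': at 5  emit P1@[19:19]
pos 20 'a': at 6  emit P0@[15:20],P6@[16:20]
pos 21 'c': at 7 (fail-walked)  emit P1@[21:21]
pos 22 'a': at 12 (fail-walked)
pos 23 'd': at 13
pos 24 'a': at 14
pos 25 'd': at 15  emit P4@[22:25]
pos 26 'a': at 14 (fail-walked)
pos 27 'd': at 15  emit P4@[24:27]
pos 28 'a': at 14 (fail-walked)
pos 29 'd': at 15  emit P4@[26:29]
pos 30 'b': at 2 (fail-walked)
pos 31 'd': at 16 (fail-walked)  emit P5@[30:31]
pos 32 'c': at 7 (fail-walked)  emit P1@[32:32]
pos 33 'b': at 8
pos 34 'a': at 9  emit P2@[32:34]
pos 35 'b': at 10 (fail-walked)
pos 36 'b': at 11  emit P3@[35:36]
pos 37 'a': at 17 (fail-walked)
pos 38 'b': at 10 (fail-walked)
pos 39 'd': at 16  emit P5@[38:39]
pos 40 'a': at 12 (fail-walked)
pos 41 'd': at 13
pos 42 'a': at 14
pos 43 'd': at 15  emit P4@[40:43]
pos 44 'c': at 7 (fail-walked)  emit P1@[44:44]
pos 45 'b': at 8
pos 46 'd': at 16 (fail-walked)  emit P5@[45:46]
pos 47 'b': at 2 (fail-walked)
pos 48 'd': at 16 (fail-walked)  emit P5@[47:48]

Matches: [[1,1],[4,5],[5,1],[7,5],[8,1],[10,2],[12,1],[14,1],[19,1],[20,0],[20,6],[21,1],[25,4],[27,4],[29,4],[31,5],[32,1],[34,2],[36,3],[39,5],[43,4],[44,1],[46,5],[48,5]]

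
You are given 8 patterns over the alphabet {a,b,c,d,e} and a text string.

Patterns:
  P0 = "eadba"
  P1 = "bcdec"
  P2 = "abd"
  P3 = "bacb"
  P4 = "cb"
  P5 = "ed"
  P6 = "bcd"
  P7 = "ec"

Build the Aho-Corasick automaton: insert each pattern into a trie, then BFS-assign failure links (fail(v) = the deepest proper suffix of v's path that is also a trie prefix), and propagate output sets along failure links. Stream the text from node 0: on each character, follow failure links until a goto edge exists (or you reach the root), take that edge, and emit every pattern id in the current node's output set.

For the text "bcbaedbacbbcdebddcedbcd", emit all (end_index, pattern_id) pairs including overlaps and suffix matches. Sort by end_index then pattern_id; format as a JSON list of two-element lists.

Construct AC machine:
Trie (insert patterns):
  n0 'ε': a→11 b→6 c→17 e→1
  n1 'e': a→2 c→20 d→19
  n2 'ea': d→3
  n3 'ead': b→4
  n4 'eadb': a→5
  n5 'eadba': ·  [P0 ends]
  n6 'b': a→14 c→7
  n7 'bc': d→8
  n8 'bcd': e→9  [P6 ends]
  n9 'bcde': c→10
  n10 'bcdec': ·  [P1 ends]
  n11 'a': b→12
  n12 'ab': d→13
  n13 'abd': ·  [P2 ends]
  n14 'ba': c→15
  n15 'bac': b→16
  n16 'bacb': ·  [P3 ends]
  n17 'c': b→18
  n18 'cb': ·  [P4 ends]
  n19 'ed': ·  [P5 ends]
  n20 'ec': ·  [P7 ends]

Failure links (BFS by depth):
  n1('e'): parent n0 fail=0; on 'e' 0 → fail=0;  out ∅∪∅=∅
  n6('b'): parent n0 fail=0; on 'b' 0 → fail=0;  out ∅∪∅=∅
  n11('a'): parent n0 fail=0; on 'a' 0 → fail=0;  out ∅∪∅=∅
  n17('c'): parent n0 fail=0; on 'c' 0 → fail=0;  out ∅∪∅=∅
  n2('ea'): parent n1 fail=0; on 'a' 0 → fail=11;  out ∅∪∅=∅
  n7('bc'): parent n6 fail=0; on 'c' 0 → fail=17;  out ∅∪∅=∅
  n12('ab'): parent n11 fail=0; on 'b' 0 → fail=6;  out ∅∪∅=∅
  n14('ba'): parent n6 fail=0; on 'a' 0 → fail=11;  out ∅∪∅=∅
  n18('cb'): parent n17 fail=0; on 'b' 0 → fail=6;  out {4}∪∅={4}
  n19('ed'): parent n1 fail=0; on 'd' 0 → fail=0;  out {5}∪∅={5}
  n20('ec'): parent n1 fail=0; on 'c' 0 → fail=17;  out {7}∪∅={7}
  n3('ead'): parent n2 fail=11; on 'd' 11→0 → fail=0;  out ∅∪∅=∅
  n8('bcd'): parent n7 fail=17; on 'd' 17→0 → fail=0;  out {6}∪∅={6}
  n13('abd'): parent n12 fail=6; on 'd' 6→0 → fail=0;  out {2}∪∅={2}
  n15('bac'): parent n14 fail=11; on 'c' 11→0 → fail=17;  out ∅∪∅=∅
  n4('eadb'): parent n3 fail=0; on 'b' 0 → fail=6;  out ∅∪∅=∅
  n9('bcde'): parent n8 fail=0; on 'e' 0 → fail=1;  out ∅∪∅=∅
  n16('bacb'): parent n15 fail=17; on 'b' 17 → fail=18;  out {3}∪{4}={3,4}
  n5('eadba'): parent n4 fail=6; on 'a' 6 → fail=14;  out {0}∪∅={0}
  n10('bcdec'): parent n9 fail=1; on 'c' 1 → fail=20;  out {1}∪{7}={1,7}

Text stream:
i=0 'b': node 0→6
i=1 'c': node 6→7
i=2 'b': node 7→18 ·f  emit P4@[1:2]
i=3 'a': node 18→14 ·f
i=4 'e': node 14→1 ·f
i=5 'd': node 1→19  emit P5@[4:5]
i=6 'b': node 19→6 ·f
i=7 'a': node 6→14
i=8 'c': node 14→15
i=9 'b': node 15→16  emit P3@[6:9],P4@[8:9]
i=10 'b': node 16→6 ·f
i=11 'c': node 6→7
i=12 'd': node 7→8  emit P6@[10:12]
i=13 'e': node 8→9
i=14 'b': node 9→6 ·f
i=15 'd': node 6→0 ·f
i=16 'd': node 0→0
i=17 'c': node 0→17
i=18 'e': node 17→1 ·f
i=19 'd': node 1→19  emit P5@[18:19]
i=20 'b': node 19→6 ·f
i=21 'c': node 6→7
i=22 'd': node 7→8  emit P6@[20:22]

All matches (sorted): [[2,4],[5,5],[9,3],[9,4],[12,6],[19,5],[22,6]]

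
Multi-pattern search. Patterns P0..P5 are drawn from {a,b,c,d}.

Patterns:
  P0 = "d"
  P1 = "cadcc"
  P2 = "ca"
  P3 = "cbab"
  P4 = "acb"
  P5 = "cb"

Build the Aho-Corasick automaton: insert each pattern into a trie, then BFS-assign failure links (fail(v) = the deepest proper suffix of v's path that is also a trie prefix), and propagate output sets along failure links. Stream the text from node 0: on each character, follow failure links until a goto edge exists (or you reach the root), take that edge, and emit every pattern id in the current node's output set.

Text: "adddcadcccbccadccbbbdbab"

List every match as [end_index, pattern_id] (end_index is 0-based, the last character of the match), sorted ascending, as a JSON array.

Build:
Trie (insert patterns):
  n0 'ε': a→10 c→2 d→1
  n1 'd': ·  [P0 ends]
  n2 'c': a→3 b→7
  n3 'ca': d→4  [P2 ends]
  n4 'cad': c→5
  n5 'cadc': c→6
  n6 'cadcc': ·  [P1 ends]
  n7 'cb': a→8  [P5 ends]
  n8 'cba': b→9
  n9 'cbab': ·  [P3 ends]
  n10 'a': c→11
  n11 'ac': b→12
  n12 'acb': ·  [P4 ends]

Failure links (BFS by depth):
  fail(1) 'd': from fail(0)=0 chase 'd': 0 ⇒ 0;  out={0}∪out(0)={0}
  fail(2) 'c': from fail(0)=0 chase 'c': 0 ⇒ 0;  out=∅∪out(0)=∅
  fail(10) 'a': from fail(0)=0 chase 'a': 0 ⇒ 0;  out=∅∪out(0)=∅
  fail(3) 'ca': from fail(2)=0 chase 'a': 0 ⇒ 10;  out={2}∪out(10)={2}
  fail(7) 'cb': from fail(2)=0 chase 'b': 0 ⇒ 0;  out={5}∪out(0)={5}
  fail(11) 'ac': from fail(10)=0 chase 'c': 0 ⇒ 2;  out=∅∪out(2)=∅
  fail(4) 'cad': from fail(3)=10 chase 'd': 10→0 ⇒ 1;  out=∅∪out(1)={0}
  fail(8) 'cba': from fail(7)=0 chase 'a': 0 ⇒ 10;  out=∅∪out(10)=∅
  fail(12) 'acb': from fail(11)=2 chase 'b': 2 ⇒ 7;  out={4}∪out(7)={4,5}
  fail(5) 'cadc': from fail(4)=1 chase 'c': 1→0 ⇒ 2;  out=∅∪out(2)=∅
  fail(9) 'cbab': from fail(8)=10 chase 'b': 10→0 ⇒ 0;  out={3}∪out(0)={3}
  fail(6) 'cadcc': from fail(5)=2 chase 'c': 2→0 ⇒ 2;  out={1}∪out(2)={1}

Run:
i=0 'a': node 0→10
i=1 'd': node 10→1 (fail-walked)  ** P0@[1:1]
i=2 'd': node 1→1 (fail-walked)  ** P0@[2:2]
i=3 'd': node 1→1 (fail-walked)  ** P0@[3:3]
i=4 'c': node 1→2 (fail-walked)
i=5 'a': node 2→3  ** P2@[4:5]
i=6 'd': node 3→4  ** P0@[6:6]
i=7 'c': node 4→5
i=8 'c': node 5→6  ** P1@[4:8]
i=9 'c': node 6→2 (fail-walked)
i=10 'b': node 2→7  ** P5@[9:10]
i=11 'c': node 7→2 (fail-walked)
i=12 'c': node 2→2 (fail-walked)
i=13 'a': node 2→3  ** P2@[12:13]
i=14 'd': node 3→4  ** P0@[14:14]
i=15 'c': node 4→5
i=16 'c': node 5→6  ** P1@[12:16]
i=17 'b': node 6→7 (fail-walked)  ** P5@[16:17]
i=18 'b': node 7→0 (fail-walked)
i=19 'b': node 0→0
i=20 'd': node 0→1  ** P0@[20:20]
i=21 'b': node 1→0 (fail-walked)
i=22 'a': node 0→10
i=23 'b': node 10→0 (fail-walked)

All matches (sorted): [[1,0],[2,0],[3,0],[5,2],[6,0],[8,1],[10,5],[13,2],[14,0],[16,1],[17,5],[20,0]]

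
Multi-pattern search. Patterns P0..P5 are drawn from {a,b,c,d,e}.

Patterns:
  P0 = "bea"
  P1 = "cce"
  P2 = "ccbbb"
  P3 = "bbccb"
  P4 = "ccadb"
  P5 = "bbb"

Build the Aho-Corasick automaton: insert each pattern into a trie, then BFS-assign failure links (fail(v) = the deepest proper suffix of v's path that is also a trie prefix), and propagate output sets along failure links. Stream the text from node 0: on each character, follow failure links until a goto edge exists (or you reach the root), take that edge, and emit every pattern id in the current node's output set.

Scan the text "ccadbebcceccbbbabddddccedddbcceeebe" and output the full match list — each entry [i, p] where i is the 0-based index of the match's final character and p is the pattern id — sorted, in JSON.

Build:
Trie nodes:
  0='ε' goto b→1 c→4
  1='b' goto b→10 e→2
  2='be' goto a→3
  3='bea' goto ·  [P0 ends]
  4='c' goto c→5
  5='cc' goto a→14 b→7 e→6
  6='cce' goto ·  [P1 ends]
  7='ccb' goto b→8
  8='ccbb' goto b→9
  9='ccbbb' goto ·  [P2 ends]
  10='bb' goto b→17 c→11
  11='bbc' goto c→12
  12='bbcc' goto b→13
  13='bbccb' goto ·  [P3 ends]
  14='cca' goto d→15
  15='ccad' goto b→16
  16='ccadb' goto ·  [P4 ends]
  17='bbb' goto ·  [P5 ends]

Failure links (BFS by depth):
  fail(1) 'b': from fail(0)=0 chase 'b': 0 ⇒ 0;  out=∅∪out(0)=∅
  fail(4) 'c': from fail(0)=0 chase 'c': 0 ⇒ 0;  out=∅∪out(0)=∅
  fail(2) 'be': from fail(1)=0 chase 'e': 0 ⇒ 0;  out=∅∪out(0)=∅
  fail(5) 'cc': from fail(4)=0 chase 'c': 0 ⇒ 4;  out=∅∪out(4)=∅
  fail(10) 'bb': from fail(1)=0 chase 'b': 0 ⇒ 1;  out=∅∪out(1)=∅
  fail(3) 'bea': from fail(2)=0 chase 'a': 0 ⇒ 0;  out={0}∪out(0)={0}
  fail(6) 'cce': from fail(5)=4 chase 'e': 4→0 ⇒ 0;  out={1}∪out(0)={1}
  fail(7) 'ccb': from fail(5)=4 chase 'b': 4→0 ⇒ 1;  out=∅∪out(1)=∅
  fail(11) 'bbc': from fail(10)=1 chase 'c': 1→0 ⇒ 4;  out=∅∪out(4)=∅
  fail(14) 'cca': from fail(5)=4 chase 'a': 4→0 ⇒ 0;  out=∅∪out(0)=∅
  fail(17) 'bbb': from fail(10)=1 chase 'b': 1 ⇒ 10;  out={5}∪out(10)={5}
  fail(8) 'ccbb': from fail(7)=1 chase 'b': 1 ⇒ 10;  out=∅∪out(10)=∅
  fail(12) 'bbcc': from fail(11)=4 chase 'c': 4 ⇒ 5;  out=∅∪out(5)=∅
  fail(15) 'ccad': from fail(14)=0 chase 'd': 0 ⇒ 0;  out=∅∪out(0)=∅
  fail(9) 'ccbbb': from fail(8)=10 chase 'b': 10 ⇒ 17;  out={2}∪out(17)={2,5}
  fail(13) 'bbccb': from fail(12)=5 chase 'b': 5 ⇒ 7;  out={3}∪out(7)={3}
  fail(16) 'ccadb': from fail(15)=0 chase 'b': 0 ⇒ 1;  out={4}∪out(1)={4}

Run:
pos 0 'c': at 4
pos 1 'c': at 5
pos 2 'a': at 14
pos 3 'd': at 15
pos 4 'b': at 16  emit P4@[0:4]
pos 5 'e': at 2 ·f
pos 6 'b': at 1 ·f
pos 7 'c': at 4 ·f
pos 8 'c': at 5
pos 9 'e': at 6  emit P1@[7:9]
pos 10 'c': at 4 ·f
pos 11 'c': at 5
pos 12 'b': at 7
pos 13 'b': at 8
pos 14 'b': at 9  emit P2@[10:14],P5@[12:14]
pos 15 'a': at 0 ·f
pos 16 'b': at 1
pos 17 'd': at 0 ·f
pos 18 'd': at 0
pos 19 'd': at 0
pos 20 'd': at 0
pos 21 'c': at 4
pos 22 'c': at 5
pos 23 'e': at 6  emit P1@[21:23]
pos 24 'd': at 0 ·f
pos 25 'd': at 0
pos 26 'd': at 0
pos 27 'b': at 1
pos 28 'c': at 4 ·f
pos 29 'c': at 5
pos 30 'e': at 6  emit P1@[28:30]
pos 31 'e': at 0 ·f
pos 32 'e': at 0
pos 33 'b': at 1
pos 34 'e': at 2

Matches: [[4,4],[9,1],[14,2],[14,5],[23,1],[30,1]]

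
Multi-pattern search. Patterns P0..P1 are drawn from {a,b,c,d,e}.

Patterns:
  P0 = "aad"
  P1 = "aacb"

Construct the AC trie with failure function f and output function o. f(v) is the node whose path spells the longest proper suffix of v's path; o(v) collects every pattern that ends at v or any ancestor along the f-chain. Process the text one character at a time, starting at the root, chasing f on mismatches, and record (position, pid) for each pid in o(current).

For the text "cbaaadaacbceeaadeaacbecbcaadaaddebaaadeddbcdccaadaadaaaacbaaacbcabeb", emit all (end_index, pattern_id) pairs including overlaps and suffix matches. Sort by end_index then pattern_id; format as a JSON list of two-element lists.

Build automaton:
Trie nodes:
  n0 'ε': a→1
  n1 'a': a→2
  n2 'aa': c→4 d→3
  n3 'aad': ·  ←P0
  n4 'aac': b→5
  n5 'aacb': ·  ←P1

Failure links (BFS by depth):
  fail(1) 'a': from fail(0)=0 chase 'a': 0 ⇒ 0;  out=∅∪out(0)=∅
  fail(2) 'aa': from fail(1)=0 chase 'a': 0 ⇒ 1;  out=∅∪out(1)=∅
  fail(3) 'aad': from fail(2)=1 chase 'd': 1→0 ⇒ 0;  out={0}∪out(0)={0}
  fail(4) 'aac': from fail(2)=1 chase 'c': 1→0 ⇒ 0;  out=∅∪out(0)=∅
  fail(5) 'aacb': from fail(4)=0 chase 'b': 0 ⇒ 0;  out={1}∪out(0)={1}

Text stream:
[0] read 'c'  n0⇒n0
[1] read 'b'  n0⇒n0
[2] read 'a'  n0⇒n1
[3] read 'a'  n1⇒n2
[4] read 'a'  n2⇒n2 ·f
[5] read 'd'  n2⇒n3  ** P0@[3:5]
[6] read 'a'  n3⇒n1 ·f
[7] read 'a'  n1⇒n2
[8] read 'c'  n2⇒n4
[9] read 'b'  n4⇒n5  ** P1@[6:9]
[10] read 'c'  n5⇒n0 ·f
[11] read 'e'  n0⇒n0
[12] read 'e'  n0⇒n0
[13] read 'a'  n0⇒n1
[14] read 'a'  n1⇒n2
[15] read 'd'  n2⇒n3  ** P0@[13:15]
[16] read 'e'  n3⇒n0 ·f
[17] read 'a'  n0⇒n1
[18] read 'a'  n1⇒n2
[19] read 'c'  n2⇒n4
[20] read 'b'  n4⇒n5  ** P1@[17:20]
[21] read 'e'  n5⇒n0 ·f
[22] read 'c'  n0⇒n0
[23] read 'b'  n0⇒n0
[24] read 'c'  n0⇒n0
[25] read 'a'  n0⇒n1
[26] read 'a'  n1⇒n2
[27] read 'd'  n2⇒n3  ** P0@[25:27]
[28] read 'a'  n3⇒n1 ·f
[29] read 'a'  n1⇒n2
[30] read 'd'  n2⇒n3  ** P0@[28:30]
[31] read 'd'  n3⇒n0 ·f
[32] read 'e'  n0⇒n0
[33] read 'b'  n0⇒n0
[34] read 'a'  n0⇒n1
[35] read 'a'  n1⇒n2
[36] read 'a'  n2⇒n2 ·f
[37] read 'd'  n2⇒n3  ** P0@[35:37]
[38] read 'e'  n3⇒n0 ·f
[39] read 'd'  n0⇒n0
[40] read 'd'  n0⇒n0
[41] read 'b'  n0⇒n0
[42] read 'c'  n0⇒n0
[43] read 'd'  n0⇒n0
[44] read 'c'  n0⇒n0
[45] read 'c'  n0⇒n0
[46] read 'a'  n0⇒n1
[47] read 'a'  n1⇒n2
[48] read 'd'  n2⇒n3  ** P0@[46:48]
[49] read 'a'  n3⇒n1 ·f
[50] read 'a'  n1⇒n2
[51] read 'd'  n2⇒n3  ** P0@[49:51]
[52] read 'a'  n3⇒n1 ·f
[53] read 'a'  n1⇒n2
[54] read 'a'  n2⇒n2 ·f
[55] read 'a'  n2⇒n2 ·f
[56] read 'c'  n2⇒n4
[57] read 'b'  n4⇒n5  ** P1@[54:57]
[58] read 'a'  n5⇒n1 ·f
[59] read 'a'  n1⇒n2
[60] read 'a'  n2⇒n2 ·f
[61] read 'c'  n2⇒n4
[62] read 'b'  n4⇒n5  ** P1@[59:62]
[63] read 'c'  n5⇒n0 ·f
[64] read 'a'  n0⇒n1
[65] read 'b'  n1⇒n0 ·f
[66] read 'e'  n0⇒n0
[67] read 'b'  n0⇒n0

Matches: [[5,0],[9,1],[15,0],[20,1],[27,0],[30,0],[37,0],[48,0],[51,0],[57,1],[62,1]]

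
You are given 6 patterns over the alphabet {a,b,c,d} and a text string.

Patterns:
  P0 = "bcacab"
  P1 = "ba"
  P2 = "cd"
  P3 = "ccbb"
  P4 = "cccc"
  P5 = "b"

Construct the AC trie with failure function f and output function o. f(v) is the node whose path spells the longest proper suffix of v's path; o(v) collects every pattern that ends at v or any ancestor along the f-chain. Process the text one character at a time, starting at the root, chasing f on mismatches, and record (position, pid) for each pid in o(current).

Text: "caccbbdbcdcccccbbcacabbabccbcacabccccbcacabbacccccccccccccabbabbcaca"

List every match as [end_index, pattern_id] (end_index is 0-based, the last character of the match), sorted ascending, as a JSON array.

Construct AC machine:
Trie (insert patterns):
  0='ε' goto b→1 c→8
  1='b' goto a→7 c→2  ←P5
  2='bc' goto a→3
  3='bca' goto c→4
  4='bcac' goto a→5
  5='bcaca' goto b→6
  6='bcacab' goto ·  ←P0
  7='ba' goto ·  ←P1
  8='c' goto c→10 d→9
  9='cd' goto ·  ←P2
  10='cc' goto b→11 c→13
  11='ccb' goto b→12
  12='ccbb' goto ·  ←P3
  13='ccc' goto c→14
  14='cccc' goto ·  ←P4

BFS fail/out derivation:
  n1('b'): parent n0 fail=0; on 'b' 0 → fail=0;  out {5}∪∅={5}
  n8('c'): parent n0 fail=0; on 'c' 0 → fail=0;  out ∅∪∅=∅
  n2('bc'): parent n1 fail=0; on 'c' 0 → fail=8;  out ∅∪∅=∅
  n7('ba'): parent n1 fail=0; on 'a' 0 → fail=0;  out {1}∪∅={1}
  n9('cd'): parent n8 fail=0; on 'd' 0 → fail=0;  out {2}∪∅={2}
  n10('cc'): parent n8 fail=0; on 'c' 0 → fail=8;  out ∅∪∅=∅
  n3('bca'): parent n2 fail=8; on 'a' 8→0 → fail=0;  out ∅∪∅=∅
  n11('ccb'): parent n10 fail=8; on 'b' 8→0 → fail=1;  out ∅∪{5}={5}
  n13('ccc'): parent n10 fail=8; on 'c' 8 → fail=10;  out ∅∪∅=∅
  n4('bcac'): parent n3 fail=0; on 'c' 0 → fail=8;  out ∅∪∅=∅
  n12('ccbb'): parent n11 fail=1; on 'b' 1→0 → fail=1;  out {3}∪{5}={3,5}
  n14('cccc'): parent n13 fail=10; on 'c' 10 → fail=13;  out {4}∪∅={4}
  n5('bcaca'): parent n4 fail=8; on 'a' 8→0 → fail=0;  out ∅∪∅=∅
  n6('bcacab'): parent n5 fail=0; on 'b' 0 → fail=1;  out {0}∪{5}={0,5}

Scan:
pos 0 'c': at 8
pos 1 'a': at 0 ·f
pos 2 'c': at 8
pos 3 'c': at 10
pos 4 'b': at 11  → match P5@[4:4]
pos 5 'b': at 12  → match P3@[2:5],P5@[5:5]
pos 6 'd': at 0 ·f
pos 7 'b': at 1  → match P5@[7:7]
pos 8 'c': at 2
pos 9 'd': at 9 ·f  → match P2@[8:9]
pos 10 'c': at 8 ·f
pos 11 'c': at 10
pos 12 'c': at 13
pos 13 'c': at 14  → match P4@[10:13]
pos 14 'c': at 14 ·f  → match P4@[11:14]
pos 15 'b': at 11 ·f  → match P5@[15:15]
pos 16 'b': at 12  → match P3@[13:16],P5@[16:16]
pos 17 'c': at 2 ·f
pos 18 'a': at 3
pos 19 'c': at 4
pos 20 'a': at 5
pos 21 'b': at 6  → match P0@[16:21],P5@[21:21]
pos 22 'b': at 1 ·f  → match P5@[22:22]
pos 23 'a': at 7  → match P1@[22:23]
pos 24 'b': at 1 ·f  → match P5@[24:24]
pos 25 'c': at 2
pos 26 'c': at 10 ·f
pos 27 'b': at 11  → match P5@[27:27]
pos 28 'c': at 2 ·f
pos 29 'a': at 3
pos 30 'c': at 4
pos 31 'a': at 5
pos 32 'b': at 6  → match P0@[27:32],P5@[32:32]
pos 33 'c': at 2 ·f
pos 34 'c': at 10 ·f
pos 35 'c': at 13
pos 36 'c': at 14  → match P4@[33:36]
pos 37 'b': at 11 ·f  → match P5@[37:37]
pos 38 'c': at 2 ·f
pos 39 'a': at 3
pos 40 'c': at 4
pos 41 'a': at 5
pos 42 'b': at 6  → match P0@[37:42],P5@[42:42]
pos 43 'b': at 1 ·f  → match P5@[43:43]
pos 44 'a': at 7  → match P1@[43:44]
pos 45 'c': at 8 ·f
pos 46 'c': at 10
pos 47 'c': at 13
pos 48 'c': at 14  → match P4@[45:48]
pos 49 'c': at 14 ·f  → match P4@[46:49]
pos 50 'c': at 14 ·f  → match P4@[47:50]
pos 51 'c': at 14 ·f  → match P4@[48:51]
pos 52 'c': at 14 ·f  → match P4@[49:52]
pos 53 'c': at 14 ·f  → match P4@[50:53]
pos 54 'c': at 14 ·f  → match P4@[51:54]
pos 55 'c': at 14 ·f  → match P4@[52:55]
pos 56 'c': at 14 ·f  → match P4@[53:56]
pos 57 'c': at 14 ·f  → match P4@[54:57]
pos 58 'a': at 0 ·f
pos 59 'b': at 1  → match P5@[59:59]
pos 60 'b': at 1 ·f  → match P5@[60:60]
pos 61 'a': at 7  → match P1@[60:61]
pos 62 'b': at 1 ·f  → match P5@[62:62]
pos 63 'b': at 1 ·f  → match P5@[63:63]
pos 64 'c': at 2
pos 65 'a': at 3
pos 66 'c': at 4
pos 67 'a': at 5

Result: [[4,5],[5,3],[5,5],[7,5],[9,2],[13,4],[14,4],[15,5],[16,3],[16,5],[21,0],[21,5],[22,5],[23,1],[24,5],[27,5],[32,0],[32,5],[36,4],[37,5],[42,0],[42,5],[43,5],[44,1],[48,4],[49,4],[50,4],[51,4],[52,4],[53,4],[54,4],[55,4],[56,4],[57,4],[59,5],[60,5],[61,1],[62,5],[63,5]]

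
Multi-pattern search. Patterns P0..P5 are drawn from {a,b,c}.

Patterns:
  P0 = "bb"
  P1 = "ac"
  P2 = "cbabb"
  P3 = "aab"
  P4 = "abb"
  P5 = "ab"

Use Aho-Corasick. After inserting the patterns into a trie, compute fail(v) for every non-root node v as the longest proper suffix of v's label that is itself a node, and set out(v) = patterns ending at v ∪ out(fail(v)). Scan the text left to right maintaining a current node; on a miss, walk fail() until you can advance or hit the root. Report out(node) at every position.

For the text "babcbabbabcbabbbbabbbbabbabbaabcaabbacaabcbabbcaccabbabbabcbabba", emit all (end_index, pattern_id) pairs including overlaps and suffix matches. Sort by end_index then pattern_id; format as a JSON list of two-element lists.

Construct AC machine:
Trie nodes:
  n0 'ε': a→3 b→1 c→5
  n1 'b': b→2
  n2 'bb': ·  ←P0
  n3 'a': a→10 b→12 c→4
  n4 'ac': ·  ←P1
  n5 'c': b→6
  n6 'cb': a→7
  n7 'cba': b→8
  n8 'cbab': b→9
  n9 'cbabb': ·  ←P2
  n10 'aa': b→11
  n11 'aab': ·  ←P3
  n12 'ab': b→13  ←P5
  n13 'abb': ·  ←P4

Failure links (BFS by depth):
  n1('b'): parent n0 fail=0; on 'b' 0 → fail=0;  out ∅∪∅=∅
  n3('a'): parent n0 fail=0; on 'a' 0 → fail=0;  out ∅∪∅=∅
  n5('c'): parent n0 fail=0; on 'c' 0 → fail=0;  out ∅∪∅=∅
  n2('bb'): parent n1 fail=0; on 'b' 0 → fail=1;  out {0}∪∅={0}
  n4('ac'): parent n3 fail=0; on 'c' 0 → fail=5;  out {1}∪∅={1}
  n6('cb'): parent n5 fail=0; on 'b' 0 → fail=1;  out ∅∪∅=∅
  n10('aa'): parent n3 fail=0; on 'a' 0 → fail=3;  out ∅∪∅=∅
  n12('ab'): parent n3 fail=0; on 'b' 0 → fail=1;  out {5}∪∅={5}
  n7('cba'): parent n6 fail=1; on 'a' 1→0 → fail=3;  out ∅∪∅=∅
  n11('aab'): parent n10 fail=3; on 'b' 3 → fail=12;  out {3}∪{5}={3,5}
  n13('abb'): parent n12 fail=1; on 'b' 1 → fail=2;  out {4}∪{0}={0,4}
  n8('cbab'): parent n7 fail=3; on 'b' 3 → fail=12;  out ∅∪{5}={5}
  n9('cbabb'): parent n8 fail=12; on 'b' 12 → fail=13;  out {2}∪{0,4}={0,2,4}

Text stream:
i=0 'b': node 0→1
i=1 'a': node 1→3 (via fail)
i=2 'b': node 3→12  emit P5@[1:2]
i=3 'c': node 12→5 (via fail)
i=4 'b': node 5→6
i=5 'a': node 6→7
i=6 'b': node 7→8  emit P5@[5:6]
i=7 'b': node 8→9  emit P0@[6:7],P2@[3:7],P4@[5:7]
i=8 'a': node 9→3 (via fail)
i=9 'b': node 3→12  emit P5@[8:9]
i=10 'c': node 12→5 (via fail)
i=11 'b': node 5→6
i=12 'a': node 6→7
i=13 'b': node 7→8  emit P5@[12:13]
i=14 'b': node 8→9  emit P0@[13:14],P2@[10:14],P4@[12:14]
i=15 'b': node 9→2 (via fail)  emit P0@[14:15]
i=16 'b': node 2→2 (via fail)  emit P0@[15:16]
i=17 'a': node 2→3 (via fail)
i=18 'b': node 3→12  emit P5@[17:18]
i=19 'b': node 12→13  emit P0@[18:19],P4@[17:19]
i=20 'b': node 13→2 (via fail)  emit P0@[19:20]
i=21 'b': node 2→2 (via fail)  emit P0@[20:21]
i=22 'a': node 2→3 (via fail)
i=23 'b': node 3→12  emit P5@[22:23]
i=24 'b': node 12→13  emit P0@[23:24],P4@[22:24]
i=25 'a': node 13→3 (via fail)
i=26 'b': node 3→12  emit P5@[25:26]
i=27 'b': node 12→13  emit P0@[26:27],P4@[25:27]
i=28 'a': node 13→3 (via fail)
i=29 'a': node 3→10
i=30 'b': node 10→11  emit P3@[28:30],P5@[29:30]
i=31 'c': node 11→5 (via fail)
i=32 'a': node 5→3 (via fail)
i=33 'a': node 3→10
i=34 'b': node 10→11  emit P3@[32:34],P5@[33:34]
i=35 'b': node 11→13 (via fail)  emit P0@[34:35],P4@[33:35]
i=36 'a': node 13→3 (via fail)
i=37 'c': node 3→4  emit P1@[36:37]
i=38 'a': node 4→3 (via fail)
i=39 'a': node 3→10
i=40 'b': node 10→11  emit P3@[38:40],P5@[39:40]
i=41 'c': node 11→5 (via fail)
i=42 'b': node 5→6
i=43 'a': node 6→7
i=44 'b': node 7→8  emit P5@[43:44]
i=45 'b': node 8→9  emit P0@[44:45],P2@[41:45],P4@[43:45]
i=46 'c': node 9→5 (via fail)
i=47 'a': node 5→3 (via fail)
i=48 'c': node 3→4  emit P1@[47:48]
i=49 'c': node 4→5 (via fail)
i=50 'a': node 5→3 (via fail)
i=51 'b': node 3→12  emit P5@[50:51]
i=52 'b': node 12→13  emit P0@[51:52],P4@[50:52]
i=53 'a': node 13→3 (via fail)
i=54 'b': node 3→12  emit P5@[53:54]
i=55 'b': node 12→13  emit P0@[54:55],P4@[53:55]
i=56 'a': node 13→3 (via fail)
i=57 'b': node 3→12  emit P5@[56:57]
i=58 'c': node 12→5 (via fail)
i=59 'b': node 5→6
i=60 'a': node 6→7
i=61 'b': node 7→8  emit P5@[60:61]
i=62 'b': node 8→9  emit P0@[61:62],P2@[58:62],P4@[60:62]
i=63 'a': node 9→3 (via fail)

Matches: [[2,5],[6,5],[7,0],[7,2],[7,4],[9,5],[13,5],[14,0],[14,2],[14,4],[15,0],[16,0],[18,5],[19,0],[19,4],[20,0],[21,0],[23,5],[24,0],[24,4],[26,5],[27,0],[27,4],[30,3],[30,5],[34,3],[34,5],[35,0],[35,4],[37,1],[40,3],[40,5],[44,5],[45,0],[45,2],[45,4],[48,1],[51,5],[52,0],[52,4],[54,5],[55,0],[55,4],[57,5],[61,5],[62,0],[62,2],[62,4]]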